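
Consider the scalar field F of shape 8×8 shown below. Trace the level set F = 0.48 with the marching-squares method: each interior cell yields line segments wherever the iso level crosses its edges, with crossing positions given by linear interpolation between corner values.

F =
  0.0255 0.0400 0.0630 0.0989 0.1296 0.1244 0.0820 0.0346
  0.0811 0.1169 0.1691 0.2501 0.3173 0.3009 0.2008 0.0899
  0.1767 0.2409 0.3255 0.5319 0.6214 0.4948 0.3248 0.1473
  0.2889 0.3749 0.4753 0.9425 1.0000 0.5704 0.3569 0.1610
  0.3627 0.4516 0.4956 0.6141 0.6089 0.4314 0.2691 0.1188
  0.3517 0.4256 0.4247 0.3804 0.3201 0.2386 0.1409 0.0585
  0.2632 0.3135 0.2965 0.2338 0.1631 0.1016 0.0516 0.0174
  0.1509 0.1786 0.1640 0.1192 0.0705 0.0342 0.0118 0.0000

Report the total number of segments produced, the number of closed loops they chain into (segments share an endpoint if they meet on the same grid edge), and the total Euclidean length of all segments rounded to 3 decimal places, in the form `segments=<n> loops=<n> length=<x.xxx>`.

segments=14 loops=1 length=10.474

cell (1,2): code 0100 → (1.816,3.000)–(2.000,2.749)
cell (1,3): code 1100 → (1.535,4.000)–(1.816,3.000)
cell (1,4): code 1100 → (1.924,5.000)–(1.535,4.000)
cell (1,5): code 1000 → (2.000,5.087)–(1.924,5.000)
cell (2,2): code 0110 → (2.000,2.749)–(3.000,2.010)
cell (2,5): code 1001 → (3.000,5.423)–(2.000,5.087)
cell (3,1): code 0100 → (3.232,2.000)–(4.000,1.645)
cell (3,2): code 1110 → (3.000,2.010)–(3.232,2.000)
cell (3,4): code 1011 → (4.000,4.726)–(3.650,5.000)
cell (3,5): code 0001 → (3.650,5.000)–(3.000,5.423)
cell (4,1): code 0010 → (4.000,1.645)–(4.220,2.000)
cell (4,2): code 0011 → (4.220,2.000)–(4.574,3.000)
cell (4,3): code 0011 → (4.574,3.000)–(4.446,4.000)
cell (4,4): code 0001 → (4.446,4.000)–(4.000,4.726)
total: 14 segments, chained into 1 closed loop(s), length Σ = 10.473890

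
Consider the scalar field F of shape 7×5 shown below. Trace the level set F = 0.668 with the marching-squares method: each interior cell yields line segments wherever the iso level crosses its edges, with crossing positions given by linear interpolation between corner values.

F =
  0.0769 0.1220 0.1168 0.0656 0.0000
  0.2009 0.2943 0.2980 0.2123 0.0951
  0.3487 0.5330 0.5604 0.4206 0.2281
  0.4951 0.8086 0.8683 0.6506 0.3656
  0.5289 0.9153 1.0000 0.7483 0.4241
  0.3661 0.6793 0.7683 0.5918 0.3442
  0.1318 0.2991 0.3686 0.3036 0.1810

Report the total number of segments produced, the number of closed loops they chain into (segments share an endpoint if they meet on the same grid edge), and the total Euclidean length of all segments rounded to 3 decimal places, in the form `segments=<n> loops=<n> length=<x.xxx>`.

cell (2,0): code 0100 → (2.490,1.000)–(3.000,0.552)
cell (2,1): code 1100 → (2.349,2.000)–(2.490,1.000)
cell (2,2): code 1000 → (3.000,2.920)–(2.349,2.000)
cell (3,0): code 0110 → (3.000,0.552)–(4.000,0.360)
cell (3,2): code 1101 → (3.178,3.000)–(3.000,2.920)
cell (3,3): code 1000 → (4.000,3.248)–(3.178,3.000)
cell (4,0): code 0110 → (4.000,0.360)–(5.000,0.964)
cell (4,2): code 1011 → (5.000,2.568)–(4.513,3.000)
cell (4,3): code 0001 → (4.513,3.000)–(4.000,3.248)
cell (5,0): code 0010 → (5.000,0.964)–(5.030,1.000)
cell (5,1): code 0011 → (5.030,1.000)–(5.251,2.000)
cell (5,2): code 0001 → (5.251,2.000)–(5.000,2.568)
total: 12 segments, chained into 1 closed loop(s), length Σ = 8.968535

segments=12 loops=1 length=8.969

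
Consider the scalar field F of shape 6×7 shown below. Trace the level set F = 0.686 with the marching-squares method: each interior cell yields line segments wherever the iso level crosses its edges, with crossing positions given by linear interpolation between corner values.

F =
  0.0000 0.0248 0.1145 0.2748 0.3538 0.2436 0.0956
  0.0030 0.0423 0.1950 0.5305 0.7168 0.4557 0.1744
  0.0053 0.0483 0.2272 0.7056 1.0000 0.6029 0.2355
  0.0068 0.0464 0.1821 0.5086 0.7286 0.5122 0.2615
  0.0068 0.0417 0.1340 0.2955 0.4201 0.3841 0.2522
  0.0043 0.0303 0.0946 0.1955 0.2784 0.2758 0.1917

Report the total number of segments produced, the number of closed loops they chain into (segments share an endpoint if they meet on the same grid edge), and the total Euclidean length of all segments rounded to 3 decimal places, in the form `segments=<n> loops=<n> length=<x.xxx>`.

segments=10 loops=1 length=5.832

cell (0,3): code 0100 → (0.915,4.000)–(1.000,3.835)
cell (0,4): code 1000 → (1.000,4.118)–(0.915,4.000)
cell (1,2): code 0100 → (1.888,3.000)–(2.000,2.959)
cell (1,3): code 1110 → (1.000,3.835)–(1.888,3.000)
cell (1,4): code 1001 → (2.000,4.791)–(1.000,4.118)
cell (2,2): code 0010 → (2.000,2.959)–(2.099,3.000)
cell (2,3): code 0111 → (2.099,3.000)–(3.000,3.806)
cell (2,4): code 1001 → (3.000,4.197)–(2.000,4.791)
cell (3,3): code 0010 → (3.000,3.806)–(3.138,4.000)
cell (3,4): code 0001 → (3.138,4.000)–(3.000,4.197)
total: 10 segments, chained into 1 closed loop(s), length Σ = 5.832039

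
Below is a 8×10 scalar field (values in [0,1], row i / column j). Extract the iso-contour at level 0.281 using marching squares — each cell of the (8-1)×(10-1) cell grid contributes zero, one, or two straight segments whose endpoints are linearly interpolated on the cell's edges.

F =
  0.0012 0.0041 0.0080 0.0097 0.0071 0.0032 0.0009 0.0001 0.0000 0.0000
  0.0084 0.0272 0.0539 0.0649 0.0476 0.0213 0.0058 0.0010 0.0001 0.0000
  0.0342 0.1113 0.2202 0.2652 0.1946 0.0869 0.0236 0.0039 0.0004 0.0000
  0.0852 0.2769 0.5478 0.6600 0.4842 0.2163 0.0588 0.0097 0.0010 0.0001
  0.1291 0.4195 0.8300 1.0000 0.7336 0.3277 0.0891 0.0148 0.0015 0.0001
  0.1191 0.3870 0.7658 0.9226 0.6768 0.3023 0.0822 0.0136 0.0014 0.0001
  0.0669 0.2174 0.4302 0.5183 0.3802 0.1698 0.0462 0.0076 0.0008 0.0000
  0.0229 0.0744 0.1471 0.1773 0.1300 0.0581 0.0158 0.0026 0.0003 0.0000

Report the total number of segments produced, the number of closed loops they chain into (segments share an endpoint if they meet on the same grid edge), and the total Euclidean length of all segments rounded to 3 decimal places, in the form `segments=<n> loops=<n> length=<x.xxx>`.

cell (2,1): code 0100 → (2.186,2.000)–(3.000,1.015)
cell (2,2): code 1100 → (2.040,3.000)–(2.186,2.000)
cell (2,3): code 1100 → (2.298,4.000)–(2.040,3.000)
cell (2,4): code 1000 → (3.000,4.758)–(2.298,4.000)
cell (3,0): code 0100 → (3.029,1.000)–(4.000,0.523)
cell (3,1): code 1110 → (3.000,1.015)–(3.029,1.000)
cell (3,4): code 1101 → (3.581,5.000)–(3.000,4.758)
cell (3,5): code 1000 → (4.000,5.196)–(3.581,5.000)
cell (4,0): code 0110 → (4.000,0.523)–(5.000,0.604)
cell (4,5): code 1001 → (5.000,5.097)–(4.000,5.196)
cell (5,0): code 0010 → (5.000,0.604)–(5.625,1.000)
cell (5,1): code 0111 → (5.625,1.000)–(6.000,1.299)
cell (5,4): code 1011 → (6.000,4.471)–(5.161,5.000)
cell (5,5): code 0001 → (5.161,5.000)–(5.000,5.097)
cell (6,1): code 0010 → (6.000,1.299)–(6.527,2.000)
cell (6,2): code 0011 → (6.527,2.000)–(6.696,3.000)
cell (6,3): code 0011 → (6.696,3.000)–(6.396,4.000)
cell (6,4): code 0001 → (6.396,4.000)–(6.000,4.471)
total: 18 segments, chained into 1 closed loop(s), length Σ = 14.518805

segments=18 loops=1 length=14.519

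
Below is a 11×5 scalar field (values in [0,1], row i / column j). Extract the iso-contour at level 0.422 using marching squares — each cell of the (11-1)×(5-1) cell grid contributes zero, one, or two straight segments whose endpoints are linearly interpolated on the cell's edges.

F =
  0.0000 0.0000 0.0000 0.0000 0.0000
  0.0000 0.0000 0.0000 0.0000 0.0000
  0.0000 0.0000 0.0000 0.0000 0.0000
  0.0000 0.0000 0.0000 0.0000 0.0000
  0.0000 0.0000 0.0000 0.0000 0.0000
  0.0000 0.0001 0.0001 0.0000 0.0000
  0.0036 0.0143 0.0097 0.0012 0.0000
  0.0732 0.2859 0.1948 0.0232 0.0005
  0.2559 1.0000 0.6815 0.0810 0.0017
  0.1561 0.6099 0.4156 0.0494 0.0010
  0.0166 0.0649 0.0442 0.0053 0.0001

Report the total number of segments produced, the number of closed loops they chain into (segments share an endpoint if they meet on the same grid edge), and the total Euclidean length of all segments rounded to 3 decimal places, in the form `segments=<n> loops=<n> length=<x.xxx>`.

cell (7,0): code 0100 → (7.191,1.000)–(8.000,0.223)
cell (7,1): code 1100 → (7.467,2.000)–(7.191,1.000)
cell (7,2): code 1000 → (8.000,2.432)–(7.467,2.000)
cell (8,0): code 0110 → (8.000,0.223)–(9.000,0.586)
cell (8,1): code 1011 → (9.000,1.967)–(8.976,2.000)
cell (8,2): code 0001 → (8.976,2.000)–(8.000,2.432)
cell (9,0): code 0010 → (9.000,0.586)–(9.345,1.000)
cell (9,1): code 0001 → (9.345,1.000)–(9.000,1.967)
total: 8 segments, chained into 1 closed loop(s), length Σ = 6.582966

segments=8 loops=1 length=6.583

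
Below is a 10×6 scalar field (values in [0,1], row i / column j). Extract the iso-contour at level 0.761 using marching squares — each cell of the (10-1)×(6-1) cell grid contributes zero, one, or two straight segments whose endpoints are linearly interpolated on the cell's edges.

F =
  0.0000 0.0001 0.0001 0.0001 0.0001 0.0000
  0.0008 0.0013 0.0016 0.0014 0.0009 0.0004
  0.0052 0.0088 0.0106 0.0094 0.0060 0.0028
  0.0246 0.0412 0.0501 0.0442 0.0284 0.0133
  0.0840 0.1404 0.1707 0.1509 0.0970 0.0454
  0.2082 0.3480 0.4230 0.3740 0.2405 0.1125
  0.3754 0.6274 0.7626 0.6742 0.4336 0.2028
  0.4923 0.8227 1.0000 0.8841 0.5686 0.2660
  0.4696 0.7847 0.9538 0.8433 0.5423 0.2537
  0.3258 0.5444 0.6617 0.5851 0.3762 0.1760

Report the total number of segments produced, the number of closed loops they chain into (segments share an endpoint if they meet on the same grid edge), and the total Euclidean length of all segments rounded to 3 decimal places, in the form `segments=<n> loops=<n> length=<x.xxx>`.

segments=12 loops=1 length=8.131

cell (5,1): code 0100 → (5.995,2.000)–(6.000,1.988)
cell (5,2): code 1000 → (6.000,2.018)–(5.995,2.000)
cell (6,0): code 0100 → (6.684,1.000)–(7.000,0.813)
cell (6,1): code 1110 → (6.000,1.988)–(6.684,1.000)
cell (6,2): code 1101 → (6.414,3.000)–(6.000,2.018)
cell (6,3): code 1000 → (7.000,3.390)–(6.414,3.000)
cell (7,0): code 0110 → (7.000,0.813)–(8.000,0.925)
cell (7,3): code 1001 → (8.000,3.273)–(7.000,3.390)
cell (8,0): code 0010 → (8.000,0.925)–(8.099,1.000)
cell (8,1): code 0011 → (8.099,1.000)–(8.660,2.000)
cell (8,2): code 0011 → (8.660,2.000)–(8.319,3.000)
cell (8,3): code 0001 → (8.319,3.000)–(8.000,3.273)
total: 12 segments, chained into 1 closed loop(s), length Σ = 8.130540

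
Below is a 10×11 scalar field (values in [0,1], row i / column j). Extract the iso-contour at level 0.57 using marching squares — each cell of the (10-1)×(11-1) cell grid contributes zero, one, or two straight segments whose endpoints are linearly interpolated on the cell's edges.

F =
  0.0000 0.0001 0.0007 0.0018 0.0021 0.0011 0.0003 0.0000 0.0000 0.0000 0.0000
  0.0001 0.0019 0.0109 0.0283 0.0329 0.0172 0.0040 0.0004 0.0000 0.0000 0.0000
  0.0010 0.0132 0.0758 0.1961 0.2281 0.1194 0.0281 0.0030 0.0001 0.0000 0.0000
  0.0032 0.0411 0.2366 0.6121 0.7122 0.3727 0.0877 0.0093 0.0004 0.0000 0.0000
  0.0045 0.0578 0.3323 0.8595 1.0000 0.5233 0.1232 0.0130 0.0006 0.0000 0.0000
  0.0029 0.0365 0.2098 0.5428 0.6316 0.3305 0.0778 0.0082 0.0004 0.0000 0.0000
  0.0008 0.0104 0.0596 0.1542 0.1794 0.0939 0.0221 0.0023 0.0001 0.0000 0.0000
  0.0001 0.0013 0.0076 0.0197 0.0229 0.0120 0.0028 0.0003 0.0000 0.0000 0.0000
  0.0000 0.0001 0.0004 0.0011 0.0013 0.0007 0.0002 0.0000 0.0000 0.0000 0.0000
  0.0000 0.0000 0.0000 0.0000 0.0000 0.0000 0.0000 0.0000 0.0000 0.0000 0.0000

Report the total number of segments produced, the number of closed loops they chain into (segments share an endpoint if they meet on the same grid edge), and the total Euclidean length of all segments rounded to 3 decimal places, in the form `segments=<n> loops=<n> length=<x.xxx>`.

cell (2,2): code 0100 → (2.899,3.000)–(3.000,2.888)
cell (2,3): code 1100 → (2.706,4.000)–(2.899,3.000)
cell (2,4): code 1000 → (3.000,4.419)–(2.706,4.000)
cell (3,2): code 0110 → (3.000,2.888)–(4.000,2.451)
cell (3,4): code 1001 → (4.000,4.902)–(3.000,4.419)
cell (4,2): code 0010 → (4.000,2.451)–(4.914,3.000)
cell (4,3): code 0111 → (4.914,3.000)–(5.000,3.306)
cell (4,4): code 1001 → (5.000,4.205)–(4.000,4.902)
cell (5,3): code 0010 → (5.000,3.306)–(5.136,4.000)
cell (5,4): code 0001 → (5.136,4.000)–(5.000,4.205)
total: 10 segments, chained into 1 closed loop(s), length Σ = 7.439339

segments=10 loops=1 length=7.439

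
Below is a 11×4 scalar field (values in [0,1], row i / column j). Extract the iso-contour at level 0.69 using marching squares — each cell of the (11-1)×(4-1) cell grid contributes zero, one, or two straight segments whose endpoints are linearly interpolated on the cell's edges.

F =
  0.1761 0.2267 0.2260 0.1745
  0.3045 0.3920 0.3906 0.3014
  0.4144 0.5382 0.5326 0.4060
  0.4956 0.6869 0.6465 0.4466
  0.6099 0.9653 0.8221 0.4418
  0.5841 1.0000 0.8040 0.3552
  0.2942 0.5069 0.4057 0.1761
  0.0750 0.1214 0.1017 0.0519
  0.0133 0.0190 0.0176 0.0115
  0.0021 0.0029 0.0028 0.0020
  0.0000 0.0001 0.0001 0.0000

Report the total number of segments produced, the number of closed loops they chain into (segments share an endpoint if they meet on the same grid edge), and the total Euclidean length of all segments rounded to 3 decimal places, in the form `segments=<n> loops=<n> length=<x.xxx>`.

segments=8 loops=1 length=7.532

cell (3,0): code 0100 → (3.011,1.000)–(4.000,0.225)
cell (3,1): code 1100 → (3.248,2.000)–(3.011,1.000)
cell (3,2): code 1000 → (4.000,2.347)–(3.248,2.000)
cell (4,0): code 0110 → (4.000,0.225)–(5.000,0.255)
cell (4,2): code 1001 → (5.000,2.254)–(4.000,2.347)
cell (5,0): code 0010 → (5.000,0.255)–(5.629,1.000)
cell (5,1): code 0011 → (5.629,1.000)–(5.286,2.000)
cell (5,2): code 0001 → (5.286,2.000)–(5.000,2.254)
total: 8 segments, chained into 1 closed loop(s), length Σ = 7.531909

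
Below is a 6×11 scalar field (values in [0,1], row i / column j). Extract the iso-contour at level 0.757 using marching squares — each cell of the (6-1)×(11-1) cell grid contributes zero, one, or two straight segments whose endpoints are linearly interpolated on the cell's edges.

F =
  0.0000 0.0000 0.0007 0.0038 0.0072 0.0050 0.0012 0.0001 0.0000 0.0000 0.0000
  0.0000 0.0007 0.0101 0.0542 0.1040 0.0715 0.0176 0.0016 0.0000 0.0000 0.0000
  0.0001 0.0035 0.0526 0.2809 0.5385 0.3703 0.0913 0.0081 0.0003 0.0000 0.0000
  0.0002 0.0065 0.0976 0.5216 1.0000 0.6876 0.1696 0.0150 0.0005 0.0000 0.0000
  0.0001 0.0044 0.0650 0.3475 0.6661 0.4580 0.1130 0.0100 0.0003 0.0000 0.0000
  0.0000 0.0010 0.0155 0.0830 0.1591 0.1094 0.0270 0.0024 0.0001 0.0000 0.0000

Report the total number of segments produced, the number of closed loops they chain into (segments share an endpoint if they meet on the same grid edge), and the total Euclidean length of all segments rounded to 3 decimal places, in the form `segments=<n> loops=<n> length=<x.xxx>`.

cell (2,3): code 0100 → (2.473,4.000)–(3.000,3.492)
cell (2,4): code 1000 → (3.000,4.778)–(2.473,4.000)
cell (3,3): code 0010 → (3.000,3.492)–(3.728,4.000)
cell (3,4): code 0001 → (3.728,4.000)–(3.000,4.778)
total: 4 segments, chained into 1 closed loop(s), length Σ = 3.623629

segments=4 loops=1 length=3.624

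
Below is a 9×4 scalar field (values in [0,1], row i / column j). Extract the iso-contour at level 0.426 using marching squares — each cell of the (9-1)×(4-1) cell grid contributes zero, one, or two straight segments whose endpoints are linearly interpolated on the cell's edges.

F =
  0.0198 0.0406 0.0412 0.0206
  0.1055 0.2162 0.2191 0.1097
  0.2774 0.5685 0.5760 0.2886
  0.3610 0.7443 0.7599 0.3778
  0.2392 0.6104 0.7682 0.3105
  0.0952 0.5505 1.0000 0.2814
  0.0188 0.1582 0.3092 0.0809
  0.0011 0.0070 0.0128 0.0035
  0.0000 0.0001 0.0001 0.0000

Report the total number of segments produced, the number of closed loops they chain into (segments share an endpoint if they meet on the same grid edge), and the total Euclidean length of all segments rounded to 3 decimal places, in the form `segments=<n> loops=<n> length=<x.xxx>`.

segments=12 loops=1 length=11.206

cell (1,0): code 0100 → (1.596,1.000)–(2.000,0.510)
cell (1,1): code 1100 → (1.580,2.000)–(1.596,1.000)
cell (1,2): code 1000 → (2.000,2.522)–(1.580,2.000)
cell (2,0): code 0110 → (2.000,0.510)–(3.000,0.170)
cell (2,2): code 1001 → (3.000,2.874)–(2.000,2.522)
cell (3,0): code 0110 → (3.000,0.170)–(4.000,0.503)
cell (3,2): code 1001 → (4.000,2.748)–(3.000,2.874)
cell (4,0): code 0110 → (4.000,0.503)–(5.000,0.727)
cell (4,2): code 1001 → (5.000,2.799)–(4.000,2.748)
cell (5,0): code 0010 → (5.000,0.727)–(5.317,1.000)
cell (5,1): code 0011 → (5.317,1.000)–(5.831,2.000)
cell (5,2): code 0001 → (5.831,2.000)–(5.000,2.799)
total: 12 segments, chained into 1 closed loop(s), length Σ = 11.205610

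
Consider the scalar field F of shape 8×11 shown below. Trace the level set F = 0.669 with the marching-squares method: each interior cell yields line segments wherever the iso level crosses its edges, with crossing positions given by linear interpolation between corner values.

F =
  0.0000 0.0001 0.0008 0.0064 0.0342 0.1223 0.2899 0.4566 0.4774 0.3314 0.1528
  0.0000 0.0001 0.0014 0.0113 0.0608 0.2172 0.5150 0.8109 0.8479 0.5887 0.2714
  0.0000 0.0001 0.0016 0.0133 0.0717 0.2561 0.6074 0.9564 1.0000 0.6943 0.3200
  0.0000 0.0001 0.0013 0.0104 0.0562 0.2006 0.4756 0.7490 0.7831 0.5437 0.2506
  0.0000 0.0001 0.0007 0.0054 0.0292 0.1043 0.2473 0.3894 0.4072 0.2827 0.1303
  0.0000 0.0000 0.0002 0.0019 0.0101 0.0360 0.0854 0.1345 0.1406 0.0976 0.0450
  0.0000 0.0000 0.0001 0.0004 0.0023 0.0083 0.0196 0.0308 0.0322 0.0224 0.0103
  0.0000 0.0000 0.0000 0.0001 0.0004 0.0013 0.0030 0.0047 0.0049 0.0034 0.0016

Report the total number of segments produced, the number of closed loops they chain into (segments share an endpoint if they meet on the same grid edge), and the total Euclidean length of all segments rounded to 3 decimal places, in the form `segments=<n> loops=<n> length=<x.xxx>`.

cell (0,6): code 0100 → (0.599,7.000)–(1.000,6.520)
cell (0,7): code 1100 → (0.517,8.000)–(0.599,7.000)
cell (0,8): code 1000 → (1.000,8.690)–(0.517,8.000)
cell (1,6): code 0110 → (1.000,6.520)–(2.000,6.177)
cell (1,8): code 1101 → (1.760,9.000)–(1.000,8.690)
cell (1,9): code 1000 → (2.000,9.068)–(1.760,9.000)
cell (2,6): code 0110 → (2.000,6.177)–(3.000,6.707)
cell (2,8): code 1011 → (3.000,8.477)–(2.168,9.000)
cell (2,9): code 0001 → (2.168,9.000)–(2.000,9.068)
cell (3,6): code 0010 → (3.000,6.707)–(3.222,7.000)
cell (3,7): code 0011 → (3.222,7.000)–(3.304,8.000)
cell (3,8): code 0001 → (3.304,8.000)–(3.000,8.477)
total: 12 segments, chained into 1 closed loop(s), length Σ = 8.830182

segments=12 loops=1 length=8.830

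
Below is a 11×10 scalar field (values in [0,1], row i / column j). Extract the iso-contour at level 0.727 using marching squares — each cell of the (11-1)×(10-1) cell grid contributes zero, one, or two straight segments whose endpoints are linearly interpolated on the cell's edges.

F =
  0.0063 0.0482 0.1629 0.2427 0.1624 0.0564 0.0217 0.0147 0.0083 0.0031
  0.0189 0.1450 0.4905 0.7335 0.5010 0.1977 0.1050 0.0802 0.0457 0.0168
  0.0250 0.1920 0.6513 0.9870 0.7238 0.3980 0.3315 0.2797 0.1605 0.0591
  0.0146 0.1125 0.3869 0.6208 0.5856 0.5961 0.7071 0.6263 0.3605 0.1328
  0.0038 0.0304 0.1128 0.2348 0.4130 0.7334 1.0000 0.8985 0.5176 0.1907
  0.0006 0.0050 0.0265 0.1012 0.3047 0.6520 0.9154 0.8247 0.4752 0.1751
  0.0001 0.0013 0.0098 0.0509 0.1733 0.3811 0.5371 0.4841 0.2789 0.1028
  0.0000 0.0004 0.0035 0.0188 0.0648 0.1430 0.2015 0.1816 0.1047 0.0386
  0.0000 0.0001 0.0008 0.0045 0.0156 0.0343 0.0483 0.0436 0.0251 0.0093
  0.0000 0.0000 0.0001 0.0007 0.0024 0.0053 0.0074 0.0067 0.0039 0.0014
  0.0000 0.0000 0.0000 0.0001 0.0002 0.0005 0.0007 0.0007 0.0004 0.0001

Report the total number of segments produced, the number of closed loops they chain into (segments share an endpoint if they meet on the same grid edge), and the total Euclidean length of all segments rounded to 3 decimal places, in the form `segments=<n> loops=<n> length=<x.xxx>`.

cell (0,2): code 0100 → (0.987,3.000)–(1.000,2.973)
cell (0,3): code 1000 → (1.000,3.028)–(0.987,3.000)
cell (1,2): code 0110 → (1.000,2.973)–(2.000,2.225)
cell (1,3): code 1001 → (2.000,3.988)–(1.000,3.028)
cell (2,2): code 0010 → (2.000,2.225)–(2.710,3.000)
cell (2,3): code 0001 → (2.710,3.000)–(2.000,3.988)
cell (3,4): code 0100 → (3.953,5.000)–(4.000,4.980)
cell (3,5): code 1100 → (3.068,6.000)–(3.953,5.000)
cell (3,6): code 1100 → (3.370,7.000)–(3.068,6.000)
cell (3,7): code 1000 → (4.000,7.450)–(3.370,7.000)
cell (4,4): code 0010 → (4.000,4.980)–(4.079,5.000)
cell (4,5): code 0111 → (4.079,5.000)–(5.000,5.285)
cell (4,7): code 1001 → (5.000,7.280)–(4.000,7.450)
cell (5,5): code 0010 → (5.000,5.285)–(5.498,6.000)
cell (5,6): code 0011 → (5.498,6.000)–(5.287,7.000)
cell (5,7): code 0001 → (5.287,7.000)–(5.000,7.280)
total: 16 segments, chained into 2 closed loop(s), length Σ = 12.522275

segments=16 loops=2 length=12.522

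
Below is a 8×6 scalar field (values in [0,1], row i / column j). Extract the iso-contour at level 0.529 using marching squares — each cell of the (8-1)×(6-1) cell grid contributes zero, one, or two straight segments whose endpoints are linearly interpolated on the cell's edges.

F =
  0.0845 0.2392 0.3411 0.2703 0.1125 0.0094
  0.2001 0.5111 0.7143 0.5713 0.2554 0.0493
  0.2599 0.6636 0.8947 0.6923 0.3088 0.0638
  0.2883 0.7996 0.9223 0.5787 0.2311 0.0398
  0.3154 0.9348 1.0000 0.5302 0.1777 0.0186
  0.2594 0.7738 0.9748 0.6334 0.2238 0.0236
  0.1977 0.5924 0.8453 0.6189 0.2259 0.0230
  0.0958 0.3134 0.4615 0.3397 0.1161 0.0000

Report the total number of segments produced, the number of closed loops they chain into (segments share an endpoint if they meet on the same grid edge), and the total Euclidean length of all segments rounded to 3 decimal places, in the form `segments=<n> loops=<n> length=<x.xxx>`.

cell (0,1): code 0100 → (0.503,2.000)–(1.000,1.088)
cell (0,2): code 1100 → (0.859,3.000)–(0.503,2.000)
cell (0,3): code 1000 → (1.000,3.134)–(0.859,3.000)
cell (1,0): code 0100 → (1.117,1.000)–(2.000,0.667)
cell (1,1): code 1110 → (1.000,1.088)–(1.117,1.000)
cell (1,3): code 1001 → (2.000,3.426)–(1.000,3.134)
cell (2,0): code 0110 → (2.000,0.667)–(3.000,0.471)
cell (2,3): code 1001 → (3.000,3.143)–(2.000,3.426)
cell (3,0): code 0110 → (3.000,0.471)–(4.000,0.345)
cell (3,3): code 1001 → (4.000,3.003)–(3.000,3.143)
cell (4,0): code 0110 → (4.000,0.345)–(5.000,0.524)
cell (4,3): code 1001 → (5.000,3.255)–(4.000,3.003)
cell (5,0): code 0110 → (5.000,0.524)–(6.000,0.839)
cell (5,3): code 1001 → (6.000,3.229)–(5.000,3.255)
cell (6,0): code 0010 → (6.000,0.839)–(6.227,1.000)
cell (6,1): code 0011 → (6.227,1.000)–(6.824,2.000)
cell (6,2): code 0011 → (6.824,2.000)–(6.322,3.000)
cell (6,3): code 0001 → (6.322,3.000)–(6.000,3.229)
total: 18 segments, chained into 1 closed loop(s), length Σ = 15.554479

segments=18 loops=1 length=15.554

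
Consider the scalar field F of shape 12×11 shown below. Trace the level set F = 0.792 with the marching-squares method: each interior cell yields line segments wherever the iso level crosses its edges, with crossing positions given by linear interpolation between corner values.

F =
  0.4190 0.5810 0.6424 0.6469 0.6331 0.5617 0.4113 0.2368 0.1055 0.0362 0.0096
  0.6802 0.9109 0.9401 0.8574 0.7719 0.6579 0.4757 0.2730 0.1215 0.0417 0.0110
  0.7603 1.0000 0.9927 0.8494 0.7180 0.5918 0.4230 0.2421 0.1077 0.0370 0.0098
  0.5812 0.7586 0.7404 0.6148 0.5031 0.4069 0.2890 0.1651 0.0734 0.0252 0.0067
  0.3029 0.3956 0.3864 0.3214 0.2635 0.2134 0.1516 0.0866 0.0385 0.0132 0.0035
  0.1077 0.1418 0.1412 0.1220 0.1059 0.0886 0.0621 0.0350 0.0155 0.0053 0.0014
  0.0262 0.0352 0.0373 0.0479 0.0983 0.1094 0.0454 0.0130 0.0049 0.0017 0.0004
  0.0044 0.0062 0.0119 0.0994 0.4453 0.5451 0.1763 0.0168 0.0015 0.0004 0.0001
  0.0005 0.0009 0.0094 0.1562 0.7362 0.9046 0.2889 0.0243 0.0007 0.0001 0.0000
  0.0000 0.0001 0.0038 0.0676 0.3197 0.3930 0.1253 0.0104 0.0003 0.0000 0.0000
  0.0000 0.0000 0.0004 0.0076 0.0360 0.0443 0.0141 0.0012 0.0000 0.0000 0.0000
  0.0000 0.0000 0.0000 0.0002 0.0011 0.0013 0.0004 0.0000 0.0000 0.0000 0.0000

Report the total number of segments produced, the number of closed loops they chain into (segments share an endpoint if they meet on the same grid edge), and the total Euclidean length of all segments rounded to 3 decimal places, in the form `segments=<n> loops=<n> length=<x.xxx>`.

segments=14 loops=2 length=11.552

cell (0,0): code 0100 → (0.640,1.000)–(1.000,0.485)
cell (0,1): code 1100 → (0.503,2.000)–(0.640,1.000)
cell (0,2): code 1100 → (0.689,3.000)–(0.503,2.000)
cell (0,3): code 1000 → (1.000,3.765)–(0.689,3.000)
cell (1,0): code 0110 → (1.000,0.485)–(2.000,0.132)
cell (1,3): code 1001 → (2.000,3.437)–(1.000,3.765)
cell (2,0): code 0010 → (2.000,0.132)–(2.862,1.000)
cell (2,1): code 0011 → (2.862,1.000)–(2.795,2.000)
cell (2,2): code 0011 → (2.795,2.000)–(2.245,3.000)
cell (2,3): code 0001 → (2.245,3.000)–(2.000,3.437)
cell (7,4): code 0100 → (7.687,5.000)–(8.000,4.331)
cell (7,5): code 1000 → (8.000,5.183)–(7.687,5.000)
cell (8,4): code 0010 → (8.000,4.331)–(8.220,5.000)
cell (8,5): code 0001 → (8.220,5.000)–(8.000,5.183)
total: 14 segments, chained into 2 closed loop(s), length Σ = 11.552430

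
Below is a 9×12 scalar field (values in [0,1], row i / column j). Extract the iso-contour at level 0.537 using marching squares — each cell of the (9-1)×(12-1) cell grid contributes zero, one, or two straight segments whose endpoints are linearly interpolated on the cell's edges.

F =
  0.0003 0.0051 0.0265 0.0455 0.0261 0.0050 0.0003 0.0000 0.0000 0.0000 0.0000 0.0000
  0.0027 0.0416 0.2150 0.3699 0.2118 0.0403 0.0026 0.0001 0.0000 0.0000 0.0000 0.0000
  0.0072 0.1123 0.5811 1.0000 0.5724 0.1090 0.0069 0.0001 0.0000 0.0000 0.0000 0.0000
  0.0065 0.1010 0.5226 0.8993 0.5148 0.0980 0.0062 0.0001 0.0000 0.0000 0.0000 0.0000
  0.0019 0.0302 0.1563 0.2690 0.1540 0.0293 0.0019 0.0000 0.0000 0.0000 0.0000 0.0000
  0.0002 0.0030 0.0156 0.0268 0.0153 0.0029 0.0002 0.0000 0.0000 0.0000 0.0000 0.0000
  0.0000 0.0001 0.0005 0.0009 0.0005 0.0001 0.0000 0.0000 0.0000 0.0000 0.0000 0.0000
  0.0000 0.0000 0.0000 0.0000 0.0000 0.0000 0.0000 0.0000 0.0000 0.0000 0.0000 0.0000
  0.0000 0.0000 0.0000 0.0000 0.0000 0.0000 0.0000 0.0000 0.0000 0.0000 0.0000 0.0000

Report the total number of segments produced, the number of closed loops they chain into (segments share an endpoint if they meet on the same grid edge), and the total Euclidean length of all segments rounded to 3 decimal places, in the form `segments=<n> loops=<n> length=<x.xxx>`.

segments=10 loops=1 length=6.878

cell (1,1): code 0100 → (1.880,2.000)–(2.000,1.906)
cell (1,2): code 1100 → (1.265,3.000)–(1.880,2.000)
cell (1,3): code 1100 → (1.902,4.000)–(1.265,3.000)
cell (1,4): code 1000 → (2.000,4.076)–(1.902,4.000)
cell (2,1): code 0010 → (2.000,1.906)–(2.754,2.000)
cell (2,2): code 0111 → (2.754,2.000)–(3.000,2.038)
cell (2,3): code 1011 → (3.000,3.942)–(2.615,4.000)
cell (2,4): code 0001 → (2.615,4.000)–(2.000,4.076)
cell (3,2): code 0010 → (3.000,2.038)–(3.575,3.000)
cell (3,3): code 0001 → (3.575,3.000)–(3.000,3.942)
total: 10 segments, chained into 1 closed loop(s), length Σ = 6.878345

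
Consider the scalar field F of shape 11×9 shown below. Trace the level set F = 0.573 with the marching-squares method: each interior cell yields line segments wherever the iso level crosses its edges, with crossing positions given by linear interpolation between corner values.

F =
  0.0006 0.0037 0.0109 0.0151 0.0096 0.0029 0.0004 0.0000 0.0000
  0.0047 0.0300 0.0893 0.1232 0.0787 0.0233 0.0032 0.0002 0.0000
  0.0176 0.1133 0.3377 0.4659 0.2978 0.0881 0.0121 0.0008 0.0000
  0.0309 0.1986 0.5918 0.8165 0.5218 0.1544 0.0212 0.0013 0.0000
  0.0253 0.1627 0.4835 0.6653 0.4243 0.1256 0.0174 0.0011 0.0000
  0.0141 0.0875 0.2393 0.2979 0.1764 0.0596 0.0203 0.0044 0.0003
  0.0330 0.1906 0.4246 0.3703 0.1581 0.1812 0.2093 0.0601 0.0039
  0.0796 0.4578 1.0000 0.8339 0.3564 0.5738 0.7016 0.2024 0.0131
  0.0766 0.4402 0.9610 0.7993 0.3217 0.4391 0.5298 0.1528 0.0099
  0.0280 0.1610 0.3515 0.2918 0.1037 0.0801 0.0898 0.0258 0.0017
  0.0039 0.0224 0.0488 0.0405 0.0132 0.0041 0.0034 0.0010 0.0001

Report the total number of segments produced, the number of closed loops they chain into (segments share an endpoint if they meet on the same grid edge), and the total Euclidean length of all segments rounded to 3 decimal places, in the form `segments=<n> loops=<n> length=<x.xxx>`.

cell (2,1): code 0100 → (2.926,2.000)–(3.000,1.952)
cell (2,2): code 1100 → (2.305,3.000)–(2.926,2.000)
cell (2,3): code 1000 → (3.000,3.826)–(2.305,3.000)
cell (3,1): code 0010 → (3.000,1.952)–(3.174,2.000)
cell (3,2): code 0111 → (3.174,2.000)–(4.000,2.492)
cell (3,3): code 1001 → (4.000,3.383)–(3.000,3.826)
cell (4,2): code 0010 → (4.000,2.492)–(4.251,3.000)
cell (4,3): code 0001 → (4.251,3.000)–(4.000,3.383)
cell (6,1): code 0100 → (6.258,2.000)–(7.000,1.212)
cell (6,2): code 1100 → (6.437,3.000)–(6.258,2.000)
cell (6,3): code 1000 → (7.000,3.546)–(6.437,3.000)
cell (6,4): code 0100 → (6.998,5.000)–(7.000,4.996)
cell (6,5): code 1100 → (6.739,6.000)–(6.998,5.000)
cell (6,6): code 1000 → (7.000,6.258)–(6.739,6.000)
cell (7,1): code 0110 → (7.000,1.212)–(8.000,1.255)
cell (7,3): code 1001 → (8.000,3.474)–(7.000,3.546)
cell (7,4): code 0010 → (7.000,4.996)–(7.006,5.000)
cell (7,5): code 0011 → (7.006,5.000)–(7.749,6.000)
cell (7,6): code 0001 → (7.749,6.000)–(7.000,6.258)
cell (8,1): code 0010 → (8.000,1.255)–(8.637,2.000)
cell (8,2): code 0011 → (8.637,2.000)–(8.446,3.000)
cell (8,3): code 0001 → (8.446,3.000)–(8.000,3.474)
total: 22 segments, chained into 3 closed loop(s), length Σ = 16.587568

segments=22 loops=3 length=16.588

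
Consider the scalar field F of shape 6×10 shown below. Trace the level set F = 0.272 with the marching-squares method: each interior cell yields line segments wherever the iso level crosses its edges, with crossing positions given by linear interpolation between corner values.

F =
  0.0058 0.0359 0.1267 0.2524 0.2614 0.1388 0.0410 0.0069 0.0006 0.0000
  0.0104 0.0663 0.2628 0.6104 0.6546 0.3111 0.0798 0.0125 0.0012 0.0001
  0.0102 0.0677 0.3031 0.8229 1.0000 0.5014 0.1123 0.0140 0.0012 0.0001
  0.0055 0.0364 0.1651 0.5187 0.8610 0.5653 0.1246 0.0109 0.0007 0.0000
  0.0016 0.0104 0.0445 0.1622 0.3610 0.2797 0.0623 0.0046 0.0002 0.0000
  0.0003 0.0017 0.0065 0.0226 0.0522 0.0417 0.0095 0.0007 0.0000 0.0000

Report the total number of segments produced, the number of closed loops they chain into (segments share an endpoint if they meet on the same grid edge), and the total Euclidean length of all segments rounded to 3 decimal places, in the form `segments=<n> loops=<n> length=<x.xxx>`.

cell (0,2): code 0100 → (0.055,3.000)–(1.000,2.026)
cell (0,3): code 1100 → (0.027,4.000)–(0.055,3.000)
cell (0,4): code 1100 → (0.773,5.000)–(0.027,4.000)
cell (0,5): code 1000 → (1.000,5.169)–(0.773,5.000)
cell (1,1): code 0100 → (1.228,2.000)–(2.000,1.868)
cell (1,2): code 1110 → (1.000,2.026)–(1.228,2.000)
cell (1,5): code 1001 → (2.000,5.590)–(1.000,5.169)
cell (2,1): code 0010 → (2.000,1.868)–(2.225,2.000)
cell (2,2): code 0111 → (2.225,2.000)–(3.000,2.302)
cell (2,5): code 1001 → (3.000,5.666)–(2.000,5.590)
cell (3,2): code 0010 → (3.000,2.302)–(3.692,3.000)
cell (3,3): code 0111 → (3.692,3.000)–(4.000,3.552)
cell (3,5): code 1001 → (4.000,5.035)–(3.000,5.666)
cell (4,3): code 0010 → (4.000,3.552)–(4.288,4.000)
cell (4,4): code 0011 → (4.288,4.000)–(4.032,5.000)
cell (4,5): code 0001 → (4.032,5.000)–(4.000,5.035)
total: 16 segments, chained into 1 closed loop(s), length Σ = 12.490832

segments=16 loops=1 length=12.491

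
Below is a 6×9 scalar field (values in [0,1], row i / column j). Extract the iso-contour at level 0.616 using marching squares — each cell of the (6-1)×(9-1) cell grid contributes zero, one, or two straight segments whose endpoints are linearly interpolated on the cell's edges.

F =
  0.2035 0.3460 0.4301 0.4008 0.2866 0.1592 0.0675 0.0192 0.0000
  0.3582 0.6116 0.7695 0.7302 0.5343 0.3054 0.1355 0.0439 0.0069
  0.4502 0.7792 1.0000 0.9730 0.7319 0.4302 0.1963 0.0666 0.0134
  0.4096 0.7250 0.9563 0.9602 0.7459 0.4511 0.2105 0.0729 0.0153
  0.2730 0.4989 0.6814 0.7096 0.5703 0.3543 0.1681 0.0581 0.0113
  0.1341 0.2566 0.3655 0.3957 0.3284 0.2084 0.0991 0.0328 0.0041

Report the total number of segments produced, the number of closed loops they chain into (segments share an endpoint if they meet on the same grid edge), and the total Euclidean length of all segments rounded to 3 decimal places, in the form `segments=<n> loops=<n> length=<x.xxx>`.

segments=16 loops=1 length=12.039

cell (0,1): code 0100 → (0.548,2.000)–(1.000,1.028)
cell (0,2): code 1100 → (0.653,3.000)–(0.548,2.000)
cell (0,3): code 1000 → (1.000,3.583)–(0.653,3.000)
cell (1,0): code 0100 → (1.026,1.000)–(2.000,0.504)
cell (1,1): code 1110 → (1.000,1.028)–(1.026,1.000)
cell (1,3): code 1101 → (1.413,4.000)–(1.000,3.583)
cell (1,4): code 1000 → (2.000,4.384)–(1.413,4.000)
cell (2,0): code 0110 → (2.000,0.504)–(3.000,0.654)
cell (2,4): code 1001 → (3.000,4.441)–(2.000,4.384)
cell (3,0): code 0010 → (3.000,0.654)–(3.482,1.000)
cell (3,1): code 0111 → (3.482,1.000)–(4.000,1.642)
cell (3,3): code 1011 → (4.000,3.672)–(3.740,4.000)
cell (3,4): code 0001 → (3.740,4.000)–(3.000,4.441)
cell (4,1): code 0010 → (4.000,1.642)–(4.207,2.000)
cell (4,2): code 0011 → (4.207,2.000)–(4.298,3.000)
cell (4,3): code 0001 → (4.298,3.000)–(4.000,3.672)
total: 16 segments, chained into 1 closed loop(s), length Σ = 12.039037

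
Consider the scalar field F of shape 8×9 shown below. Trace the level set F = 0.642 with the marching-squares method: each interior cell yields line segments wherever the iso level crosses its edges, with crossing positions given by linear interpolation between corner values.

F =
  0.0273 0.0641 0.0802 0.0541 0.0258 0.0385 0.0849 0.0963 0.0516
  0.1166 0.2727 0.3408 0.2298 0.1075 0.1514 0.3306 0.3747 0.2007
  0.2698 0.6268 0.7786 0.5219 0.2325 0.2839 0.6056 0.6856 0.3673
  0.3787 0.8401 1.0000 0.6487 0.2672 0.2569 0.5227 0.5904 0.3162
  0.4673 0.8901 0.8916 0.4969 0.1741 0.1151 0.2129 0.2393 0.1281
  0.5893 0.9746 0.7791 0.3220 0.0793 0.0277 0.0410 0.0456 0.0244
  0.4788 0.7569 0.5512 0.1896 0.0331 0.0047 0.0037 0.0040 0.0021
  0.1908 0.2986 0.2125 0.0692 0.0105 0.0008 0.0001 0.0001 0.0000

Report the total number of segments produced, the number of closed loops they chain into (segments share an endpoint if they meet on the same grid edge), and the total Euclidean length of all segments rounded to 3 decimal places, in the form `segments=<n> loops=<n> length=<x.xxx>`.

cell (1,1): code 0100 → (1.688,2.000)–(2.000,1.100)
cell (1,2): code 1000 → (2.000,2.532)–(1.688,2.000)
cell (1,6): code 0100 → (1.860,7.000)–(2.000,6.455)
cell (1,7): code 1000 → (2.000,7.137)–(1.860,7.000)
cell (2,0): code 0100 → (2.071,1.000)–(3.000,0.571)
cell (2,1): code 1110 → (2.000,1.100)–(2.071,1.000)
cell (2,2): code 1101 → (2.947,3.000)–(2.000,2.532)
cell (2,3): code 1000 → (3.000,3.018)–(2.947,3.000)
cell (2,6): code 0010 → (2.000,6.455)–(2.458,7.000)
cell (2,7): code 0001 → (2.458,7.000)–(2.000,7.137)
cell (3,0): code 0110 → (3.000,0.571)–(4.000,0.413)
cell (3,2): code 1011 → (4.000,2.632)–(3.044,3.000)
cell (3,3): code 0001 → (3.044,3.000)–(3.000,3.018)
cell (4,0): code 0110 → (4.000,0.413)–(5.000,0.137)
cell (4,2): code 1001 → (5.000,2.300)–(4.000,2.632)
cell (5,0): code 0110 → (5.000,0.137)–(6.000,0.587)
cell (5,1): code 1011 → (6.000,1.559)–(5.602,2.000)
cell (5,2): code 0001 → (5.602,2.000)–(5.000,2.300)
cell (6,0): code 0010 → (6.000,0.587)–(6.251,1.000)
cell (6,1): code 0001 → (6.251,1.000)–(6.000,1.559)
total: 20 segments, chained into 2 closed loop(s), length Σ = 13.410409

segments=20 loops=2 length=13.410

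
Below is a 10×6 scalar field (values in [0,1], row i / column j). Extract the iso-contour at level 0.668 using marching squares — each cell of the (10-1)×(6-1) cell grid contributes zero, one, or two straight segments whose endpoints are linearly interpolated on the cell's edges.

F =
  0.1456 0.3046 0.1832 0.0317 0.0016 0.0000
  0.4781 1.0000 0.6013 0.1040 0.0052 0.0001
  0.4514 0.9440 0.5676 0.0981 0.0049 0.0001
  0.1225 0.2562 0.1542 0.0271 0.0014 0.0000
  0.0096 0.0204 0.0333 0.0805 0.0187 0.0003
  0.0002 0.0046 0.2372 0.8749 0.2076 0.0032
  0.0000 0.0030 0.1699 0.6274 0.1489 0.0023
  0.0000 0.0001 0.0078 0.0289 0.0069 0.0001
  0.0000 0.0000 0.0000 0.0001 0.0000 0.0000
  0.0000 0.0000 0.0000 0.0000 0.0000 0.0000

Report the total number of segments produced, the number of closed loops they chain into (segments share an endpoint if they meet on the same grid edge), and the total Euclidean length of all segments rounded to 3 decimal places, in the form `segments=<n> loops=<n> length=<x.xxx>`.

segments=10 loops=2 length=7.897

cell (0,0): code 0100 → (0.523,1.000)–(1.000,0.364)
cell (0,1): code 1000 → (1.000,1.833)–(0.523,1.000)
cell (1,0): code 0110 → (1.000,0.364)–(2.000,0.440)
cell (1,1): code 1001 → (2.000,1.733)–(1.000,1.833)
cell (2,0): code 0010 → (2.000,0.440)–(2.401,1.000)
cell (2,1): code 0001 → (2.401,1.000)–(2.000,1.733)
cell (4,2): code 0100 → (4.740,3.000)–(5.000,2.676)
cell (4,3): code 1000 → (5.000,3.310)–(4.740,3.000)
cell (5,2): code 0010 → (5.000,2.676)–(5.836,3.000)
cell (5,3): code 0001 → (5.836,3.000)–(5.000,3.310)
total: 10 segments, chained into 2 closed loop(s), length Σ = 7.897380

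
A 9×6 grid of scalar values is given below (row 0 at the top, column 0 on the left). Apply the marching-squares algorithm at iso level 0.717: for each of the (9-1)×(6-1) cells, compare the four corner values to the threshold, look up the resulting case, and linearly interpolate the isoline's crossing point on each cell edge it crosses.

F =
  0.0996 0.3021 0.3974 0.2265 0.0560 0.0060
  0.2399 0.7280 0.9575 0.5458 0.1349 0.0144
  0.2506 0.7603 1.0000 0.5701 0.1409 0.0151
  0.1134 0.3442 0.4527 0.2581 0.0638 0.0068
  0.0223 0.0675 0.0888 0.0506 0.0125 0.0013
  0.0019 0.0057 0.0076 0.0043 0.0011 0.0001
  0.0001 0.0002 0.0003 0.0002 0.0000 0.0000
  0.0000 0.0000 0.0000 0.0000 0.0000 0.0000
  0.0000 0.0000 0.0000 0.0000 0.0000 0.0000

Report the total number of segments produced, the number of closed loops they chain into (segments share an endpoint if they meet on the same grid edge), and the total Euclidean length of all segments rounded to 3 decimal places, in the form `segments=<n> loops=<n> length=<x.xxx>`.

segments=8 loops=1 length=5.896

cell (0,0): code 0100 → (0.974,1.000)–(1.000,0.977)
cell (0,1): code 1100 → (0.571,2.000)–(0.974,1.000)
cell (0,2): code 1000 → (1.000,2.584)–(0.571,2.000)
cell (1,0): code 0110 → (1.000,0.977)–(2.000,0.915)
cell (1,2): code 1001 → (2.000,2.658)–(1.000,2.584)
cell (2,0): code 0010 → (2.000,0.915)–(2.104,1.000)
cell (2,1): code 0011 → (2.104,1.000)–(2.517,2.000)
cell (2,2): code 0001 → (2.517,2.000)–(2.000,2.658)
total: 8 segments, chained into 1 closed loop(s), length Σ = 5.895688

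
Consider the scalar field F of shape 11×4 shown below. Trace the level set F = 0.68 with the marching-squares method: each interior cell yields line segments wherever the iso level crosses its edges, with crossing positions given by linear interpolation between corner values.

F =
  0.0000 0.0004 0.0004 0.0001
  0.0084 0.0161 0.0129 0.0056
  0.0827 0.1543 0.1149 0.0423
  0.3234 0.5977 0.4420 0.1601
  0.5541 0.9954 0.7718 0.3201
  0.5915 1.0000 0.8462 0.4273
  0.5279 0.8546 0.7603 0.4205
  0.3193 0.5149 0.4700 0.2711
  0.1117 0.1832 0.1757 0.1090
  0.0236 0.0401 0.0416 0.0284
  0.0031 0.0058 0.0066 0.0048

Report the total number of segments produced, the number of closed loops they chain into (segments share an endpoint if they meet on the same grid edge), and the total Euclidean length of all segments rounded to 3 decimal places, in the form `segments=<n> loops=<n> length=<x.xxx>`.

segments=10 loops=1 length=8.734

cell (3,0): code 0100 → (3.207,1.000)–(4.000,0.285)
cell (3,1): code 1100 → (3.722,2.000)–(3.207,1.000)
cell (3,2): code 1000 → (4.000,2.203)–(3.722,2.000)
cell (4,0): code 0110 → (4.000,0.285)–(5.000,0.217)
cell (4,2): code 1001 → (5.000,2.397)–(4.000,2.203)
cell (5,0): code 0110 → (5.000,0.217)–(6.000,0.466)
cell (5,2): code 1001 → (6.000,2.236)–(5.000,2.397)
cell (6,0): code 0010 → (6.000,0.466)–(6.514,1.000)
cell (6,1): code 0011 → (6.514,1.000)–(6.277,2.000)
cell (6,2): code 0001 → (6.277,2.000)–(6.000,2.236)
total: 10 segments, chained into 1 closed loop(s), length Σ = 8.734220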